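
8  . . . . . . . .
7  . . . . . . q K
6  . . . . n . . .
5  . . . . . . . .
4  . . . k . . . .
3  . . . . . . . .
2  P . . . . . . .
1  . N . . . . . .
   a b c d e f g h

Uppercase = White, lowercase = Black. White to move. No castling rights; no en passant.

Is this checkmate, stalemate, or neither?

checkmate

White to move; white king on h7.
In check: yes, from the black queen on g7.
King squares — g6: attacked by Qg7; h6: attacked by Qg7; g7: attacked by Ne6; g8: attacked by Qg7; h8: attacked by Qg7.
Legal moves for White: none.
In check with no legal moves → checkmate.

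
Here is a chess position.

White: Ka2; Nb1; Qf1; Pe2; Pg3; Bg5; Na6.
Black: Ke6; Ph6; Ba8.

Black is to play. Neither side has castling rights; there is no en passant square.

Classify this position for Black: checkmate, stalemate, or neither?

Black to move; black king on e6.
In check: no.
Legal moves for Black: Bb7, Bc6, Bd5+, Be4, Bf3, Bg2, Bh1, Kd7, Kd6, Ke5, Kd5, hxg5, h5.
Black has 13 legal moves and is not in check → neither.

neither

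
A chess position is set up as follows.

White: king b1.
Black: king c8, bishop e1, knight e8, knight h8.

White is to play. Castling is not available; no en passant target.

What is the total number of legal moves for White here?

White to move; king on b1.
In check: no.
Legal moves: Kc2, Kb2, Ka2, Kc1, Ka1.
Count: 5.

5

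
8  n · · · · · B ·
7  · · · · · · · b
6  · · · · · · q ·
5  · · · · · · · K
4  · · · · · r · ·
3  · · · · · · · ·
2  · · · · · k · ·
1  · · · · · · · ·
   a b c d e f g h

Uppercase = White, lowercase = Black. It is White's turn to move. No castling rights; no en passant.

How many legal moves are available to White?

White to move; king on h5.
In check: yes, from the black queen on g6.
Legal moves: none.
Count: 0.

0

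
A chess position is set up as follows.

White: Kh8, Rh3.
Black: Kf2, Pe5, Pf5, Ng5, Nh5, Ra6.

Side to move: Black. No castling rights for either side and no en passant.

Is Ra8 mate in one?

yes

After Ra8: white king on h8; in check: yes, from the black rook on a8.
King squares — g7: attacked by Nh5; h7: attacked by Ng5; g8: attacked by Ra8.
White has no legal moves → checkmate.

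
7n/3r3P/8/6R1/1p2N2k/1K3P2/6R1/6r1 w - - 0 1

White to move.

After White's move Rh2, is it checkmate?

After Rh2: black king on h4; in check: yes, from the white rook on h2.
King squares — g3: attacked by Ne4; h3: attacked by Rh2; g4: attacked by Pf3; g5: attacked by Ne4; h5: attacked by Rh2.
Black has no legal moves → checkmate.

yes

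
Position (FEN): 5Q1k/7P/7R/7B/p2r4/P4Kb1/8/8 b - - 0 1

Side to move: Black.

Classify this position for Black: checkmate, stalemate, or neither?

Black to move; black king on h8.
In check: yes, from the white queen on f8.
King squares — g7: attacked by Qf8; h7: attacked by Rh6; g8: attacked by Ph7.
Legal moves for Black: none.
In check with no legal moves → checkmate.

checkmate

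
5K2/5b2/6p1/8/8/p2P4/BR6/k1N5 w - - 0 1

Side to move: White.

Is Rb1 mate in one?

After Rb1: black king on a1; in check: yes, from the white rook on b1.
King squares — b1: attacked by Ba2; a2: attacked by Nc1; b2: attacked by Rb1.
Black has no legal moves → checkmate.

yes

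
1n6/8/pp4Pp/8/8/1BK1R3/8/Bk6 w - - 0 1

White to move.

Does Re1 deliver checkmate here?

After Re1: black king on b1; in check: yes, from the white rook on e1.
King squares — a1: attacked by Re1; c1: attacked by Re1; a2: attacked by Bb3; b2: attacked by Ba1; c2: attacked by Bb3.
Black has no legal moves → checkmate.

yes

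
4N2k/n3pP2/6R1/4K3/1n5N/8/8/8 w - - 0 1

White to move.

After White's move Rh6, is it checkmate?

yes

After Rh6: black king on h8; in check: yes, from the white rook on h6.
King squares — g7: attacked by Ne8; h7: attacked by Rh6; g8: attacked by Pf7.
Black has no legal moves → checkmate.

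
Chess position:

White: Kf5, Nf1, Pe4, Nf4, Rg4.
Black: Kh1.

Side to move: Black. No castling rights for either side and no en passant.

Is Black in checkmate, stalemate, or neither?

stalemate

Black to move; black king on h1.
In check: no.
King squares — g1: attacked by Rg4; g2: attacked by Nf4; h2: attacked by Nf1.
Legal moves for Black: none.
Not in check and no legal moves → stalemate.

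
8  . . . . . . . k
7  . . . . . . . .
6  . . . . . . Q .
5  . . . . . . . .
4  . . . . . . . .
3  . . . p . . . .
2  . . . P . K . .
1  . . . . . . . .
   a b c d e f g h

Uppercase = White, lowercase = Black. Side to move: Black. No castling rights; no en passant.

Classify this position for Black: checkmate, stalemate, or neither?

stalemate

Black to move; black king on h8.
In check: no.
King squares — g7: attacked by Qg6; h7: attacked by Qg6; g8: attacked by Qg6.
Legal moves for Black: none.
Not in check and no legal moves → stalemate.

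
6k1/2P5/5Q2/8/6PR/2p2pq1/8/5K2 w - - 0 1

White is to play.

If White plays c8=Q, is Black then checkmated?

yes

After c8=Q: black king on g8; in check: yes, from the white queen on c8.
King squares — f7: attacked by Qf6; g7: attacked by Qf6; h7: attacked by Rh4; f8: attacked by Qf6; h8: attacked by Rh4.
Black has no legal moves → checkmate.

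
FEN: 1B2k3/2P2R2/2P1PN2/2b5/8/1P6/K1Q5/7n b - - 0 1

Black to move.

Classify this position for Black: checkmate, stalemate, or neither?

Black to move; black king on e8.
In check: yes, from the white knight on f6.
King squares — d7: attacked by Pc6; e7: attacked by Rf7; f7: attacked by Pe6; d8: attacked by Pc7; f8: attacked by Rf7.
Legal moves for Black: none.
In check with no legal moves → checkmate.

checkmate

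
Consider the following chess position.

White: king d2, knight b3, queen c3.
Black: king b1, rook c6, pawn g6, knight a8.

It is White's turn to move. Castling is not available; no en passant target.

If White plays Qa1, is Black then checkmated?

After Qa1: black king on b1; in check: yes, from the white queen on a1.
King squares — a1: attacked by Nb3; c1: attacked by Qa1; a2: attacked by Qa1; b2: attacked by Qa1; c2: attacked by Kd2.
Black has no legal moves → checkmate.

yes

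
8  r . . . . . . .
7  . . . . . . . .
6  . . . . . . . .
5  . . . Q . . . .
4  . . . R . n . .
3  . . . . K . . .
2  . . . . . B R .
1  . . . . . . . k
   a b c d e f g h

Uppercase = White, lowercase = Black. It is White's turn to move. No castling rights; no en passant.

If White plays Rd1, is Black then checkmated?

yes

After Rd1: black king on h1; in check: yes, from the white rook on d1.
King squares — g1: attacked by Rd1; g2: attacked by Qd5; h2: attacked by Rg2.
Black has no legal moves → checkmate.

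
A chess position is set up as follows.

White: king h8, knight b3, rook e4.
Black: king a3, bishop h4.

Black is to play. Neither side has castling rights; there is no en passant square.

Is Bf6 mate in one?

no

After Bf6: white king on h8; in check: yes, from the black bishop on f6.
White has 2 legal replies: Kg8, Kh7.
In check but a legal move exists → not checkmate.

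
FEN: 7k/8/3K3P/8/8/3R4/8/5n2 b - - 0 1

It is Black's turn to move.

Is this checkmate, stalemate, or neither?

neither

Black to move; black king on h8.
In check: no.
Legal moves for Black: Kg8, Kh7, Ng3, Ne3, Nh2, Nd2.
Black has 6 legal moves and is not in check → neither.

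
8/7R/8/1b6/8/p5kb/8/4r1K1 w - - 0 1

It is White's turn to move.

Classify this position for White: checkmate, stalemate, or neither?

checkmate

White to move; white king on g1.
In check: yes, from the black rook on e1.
King squares — f1: attacked by Re1; h1: attacked by Re1; f2: attacked by Kg3; g2: attacked by Kg3; h2: attacked by Kg3.
Legal moves for White: none.
In check with no legal moves → checkmate.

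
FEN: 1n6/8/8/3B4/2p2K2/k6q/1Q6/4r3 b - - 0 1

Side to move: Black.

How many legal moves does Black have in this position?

2

Black to move; king on a3.
In check: yes, from the white queen on b2.
Legal moves: Ka4, Kxb2.
Count: 2.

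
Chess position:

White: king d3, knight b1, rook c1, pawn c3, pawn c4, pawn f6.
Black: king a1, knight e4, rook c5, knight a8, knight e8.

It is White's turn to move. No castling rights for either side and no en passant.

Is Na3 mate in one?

no

After Na3: black king on a1; in check: yes, from the white rook on c1.
Black has 2 legal replies: Kb2, Ka2.
In check but a legal move exists → not checkmate.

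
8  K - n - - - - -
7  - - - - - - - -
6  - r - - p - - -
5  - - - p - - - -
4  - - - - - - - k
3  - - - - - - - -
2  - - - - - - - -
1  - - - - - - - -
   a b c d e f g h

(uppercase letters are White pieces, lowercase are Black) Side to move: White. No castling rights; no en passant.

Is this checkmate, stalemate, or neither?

White to move; white king on a8.
In check: no.
King squares — a7: attacked by Nc8; b7: attacked by Rb6; b8: attacked by Rb6.
Legal moves for White: none.
Not in check and no legal moves → stalemate.

stalemate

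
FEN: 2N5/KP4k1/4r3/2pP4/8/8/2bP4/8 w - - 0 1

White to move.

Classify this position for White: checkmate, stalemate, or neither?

White to move; white king on a7.
In check: no.
Legal moves for White: Ne7, Nd6, Nb6, Kb8, Ka8, dxe6, b8=Q, b8=R, b8=B, b8=N, d6, d3, d4.
White has 13 legal moves and is not in check → neither.

neither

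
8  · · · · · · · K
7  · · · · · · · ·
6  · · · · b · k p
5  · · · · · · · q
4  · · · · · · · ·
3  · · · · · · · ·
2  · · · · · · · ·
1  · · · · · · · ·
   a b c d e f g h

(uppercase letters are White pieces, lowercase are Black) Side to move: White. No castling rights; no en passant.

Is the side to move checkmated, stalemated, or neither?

stalemate

White to move; white king on h8.
In check: no.
King squares — g7: attacked by Kg6; h7: attacked by Kg6; g8: attacked by Be6.
Legal moves for White: none.
Not in check and no legal moves → stalemate.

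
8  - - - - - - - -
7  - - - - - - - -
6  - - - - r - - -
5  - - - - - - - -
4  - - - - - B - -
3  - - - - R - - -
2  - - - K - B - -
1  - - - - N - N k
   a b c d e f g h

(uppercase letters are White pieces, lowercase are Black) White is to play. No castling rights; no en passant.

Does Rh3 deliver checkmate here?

After Rh3: black king on h1; in check: yes, from the white rook on h3.
King squares — g1: attacked by Bf2; g2: attacked by Ne1; h2: attacked by Rh3.
Black has no legal moves → checkmate.

yes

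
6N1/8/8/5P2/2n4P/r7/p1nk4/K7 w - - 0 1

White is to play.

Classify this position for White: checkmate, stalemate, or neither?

White to move; white king on a1.
In check: yes, from the black knight on c2.
King squares — b1: attacked by Pa2; a2: attacked by Ra3; b2: attacked by Nc4.
Legal moves for White: none.
In check with no legal moves → checkmate.

checkmate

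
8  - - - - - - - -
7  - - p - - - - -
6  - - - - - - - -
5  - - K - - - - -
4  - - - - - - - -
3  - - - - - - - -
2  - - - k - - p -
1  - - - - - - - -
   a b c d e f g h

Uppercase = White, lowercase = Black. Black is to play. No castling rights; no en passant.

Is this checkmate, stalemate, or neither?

neither

Black to move; black king on d2.
In check: no.
Legal moves for Black: Ke3, Kd3, Kc3, Ke2, Kc2, Ke1, Kd1, Kc1, c6, g1=Q+, g1=R, g1=B+, g1=N.
Black has 13 legal moves and is not in check → neither.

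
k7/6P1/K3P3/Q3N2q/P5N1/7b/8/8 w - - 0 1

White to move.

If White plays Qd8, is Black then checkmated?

After Qd8: black king on a8; in check: yes, from the white queen on d8.
King squares — a7: attacked by Ka6; b7: attacked by Ka6; b8: attacked by Qd8.
Black has no legal moves → checkmate.

yes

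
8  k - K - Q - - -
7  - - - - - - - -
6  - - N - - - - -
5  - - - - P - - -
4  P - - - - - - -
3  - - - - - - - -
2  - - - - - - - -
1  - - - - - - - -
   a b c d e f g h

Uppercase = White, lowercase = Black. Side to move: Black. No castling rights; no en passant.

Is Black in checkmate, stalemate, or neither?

stalemate

Black to move; black king on a8.
In check: no.
King squares — a7: attacked by Nc6; b7: attacked by Kc8; b8: attacked by Nc6.
Legal moves for Black: none.
Not in check and no legal moves → stalemate.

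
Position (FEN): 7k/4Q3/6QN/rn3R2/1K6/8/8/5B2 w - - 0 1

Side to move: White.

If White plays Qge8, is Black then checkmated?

After Qge8: black king on h8; in check: yes, from the white queen on e8.
King squares — g7: attacked by Qe7; h7: attacked by Qe7; g8: attacked by Nh6.
Black has no legal moves → checkmate.

yes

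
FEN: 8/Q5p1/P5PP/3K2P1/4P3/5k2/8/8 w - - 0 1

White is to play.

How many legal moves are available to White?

White to move; king on d5.
In check: no.
Legal moves: Qb8, Qa8, Qxg7, Qf7+, Qe7, Qd7, Qc7, Qb7, Qb6, Qc5, Qd4, Qe3+, Qf2+, Qg1, Ke6, Kd6, Kc6, Ke5, Kc5, Kd4, Kc4, hxg7, h7, e5.
Count: 24.

24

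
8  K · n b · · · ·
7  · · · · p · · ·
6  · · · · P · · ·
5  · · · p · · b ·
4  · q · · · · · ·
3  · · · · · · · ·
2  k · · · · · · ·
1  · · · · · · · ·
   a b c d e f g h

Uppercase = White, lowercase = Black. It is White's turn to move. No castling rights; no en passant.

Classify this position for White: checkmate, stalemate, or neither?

stalemate

White to move; white king on a8.
In check: no.
King squares — a7: attacked by Nc8; b7: attacked by Qb4; b8: attacked by Qb4.
Legal moves for White: none.
Not in check and no legal moves → stalemate.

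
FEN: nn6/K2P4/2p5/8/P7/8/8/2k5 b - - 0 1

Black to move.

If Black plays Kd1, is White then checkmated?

no

After Kd1: white king on a7; in check: no.
White is not in check, so this cannot be checkmate.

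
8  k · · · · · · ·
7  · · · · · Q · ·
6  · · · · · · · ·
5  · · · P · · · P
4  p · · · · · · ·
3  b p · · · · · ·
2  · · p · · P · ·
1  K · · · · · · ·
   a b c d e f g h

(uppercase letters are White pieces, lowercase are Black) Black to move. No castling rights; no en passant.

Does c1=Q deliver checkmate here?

After c1=Q: white king on a1; in check: yes, from the black queen on c1.
King squares — b1: attacked by Qc1; a2: attacked by Pb3; b2: attacked by Qc1.
White has no legal moves → checkmate.

yes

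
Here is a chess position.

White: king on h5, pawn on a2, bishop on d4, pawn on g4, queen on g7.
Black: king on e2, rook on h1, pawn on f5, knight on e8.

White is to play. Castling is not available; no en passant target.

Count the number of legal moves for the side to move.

White to move; king on h5.
In check: yes, from the black rook on h1.
Legal moves: Kg6, Kg5.
Count: 2.

2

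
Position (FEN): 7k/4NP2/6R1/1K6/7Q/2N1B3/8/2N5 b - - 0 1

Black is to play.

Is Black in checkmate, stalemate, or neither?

checkmate

Black to move; black king on h8.
In check: yes, from the white queen on h4.
King squares — g7: attacked by Rg6; h7: attacked by Qh4; g8: attacked by Rg6.
Legal moves for Black: none.
In check with no legal moves → checkmate.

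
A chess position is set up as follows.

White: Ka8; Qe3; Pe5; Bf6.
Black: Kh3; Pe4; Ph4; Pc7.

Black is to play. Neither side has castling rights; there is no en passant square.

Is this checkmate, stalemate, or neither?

neither

Black to move; black king on h3.
In check: yes, from the white queen on e3.
Legal moves for Black: Kg4, Kh2, Kg2.
Black is in check but has 3 legal moves → neither.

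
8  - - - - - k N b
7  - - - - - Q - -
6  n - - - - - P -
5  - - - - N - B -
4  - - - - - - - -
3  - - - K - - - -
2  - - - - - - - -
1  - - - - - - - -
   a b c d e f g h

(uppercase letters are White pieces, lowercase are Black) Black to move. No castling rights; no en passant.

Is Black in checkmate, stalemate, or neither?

Black to move; black king on f8.
In check: yes, from the white queen on f7.
King squares — e7: attacked by Bg5; f7: attacked by Ne5; g7: attacked by Qf7; e8: attacked by Qf7; g8: attacked by Qf7.
Legal moves for Black: none.
In check with no legal moves → checkmate.

checkmate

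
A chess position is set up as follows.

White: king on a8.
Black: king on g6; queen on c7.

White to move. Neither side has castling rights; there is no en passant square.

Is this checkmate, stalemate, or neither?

White to move; white king on a8.
In check: no.
King squares — a7: attacked by Qc7; b7: attacked by Qc7; b8: attacked by Qc7.
Legal moves for White: none.
Not in check and no legal moves → stalemate.

stalemate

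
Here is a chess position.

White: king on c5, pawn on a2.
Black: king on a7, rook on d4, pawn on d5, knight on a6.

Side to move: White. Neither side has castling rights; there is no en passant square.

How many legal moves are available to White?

White to move; king on c5.
In check: yes, from the black knight on a6.
Legal moves: Kd6, Kc6, Kb5, Kxd4.
Count: 4.

4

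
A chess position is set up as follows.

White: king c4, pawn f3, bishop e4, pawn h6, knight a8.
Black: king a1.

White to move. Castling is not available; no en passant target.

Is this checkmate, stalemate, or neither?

neither

White to move; white king on c4.
In check: no.
Legal moves for White include: Nc7, Nb6, Bh7, Bb7, Bg6, Bc6, Bf5, Bd5, Bd3, Bc2, Bb1, Kd5, Kc5, Kb5, Kd4, Kb4, Kd3, Kc3, ... (list truncated; more exist).
White has legal moves and is not in check → neither.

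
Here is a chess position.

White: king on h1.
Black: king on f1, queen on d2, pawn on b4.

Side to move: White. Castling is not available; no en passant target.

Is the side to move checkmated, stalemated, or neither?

White to move; white king on h1.
In check: no.
King squares — g1: attacked by Kf1; g2: attacked by Kf1; h2: attacked by Qd2.
Legal moves for White: none.
Not in check and no legal moves → stalemate.

stalemate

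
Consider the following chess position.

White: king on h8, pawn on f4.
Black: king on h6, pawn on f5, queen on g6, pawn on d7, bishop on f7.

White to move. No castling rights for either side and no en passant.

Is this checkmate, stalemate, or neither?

White to move; white king on h8.
In check: no.
King squares — g7: attacked by Qg6; h7: attacked by Qg6; g8: attacked by Qg6.
Legal moves for White: none.
Not in check and no legal moves → stalemate.

stalemate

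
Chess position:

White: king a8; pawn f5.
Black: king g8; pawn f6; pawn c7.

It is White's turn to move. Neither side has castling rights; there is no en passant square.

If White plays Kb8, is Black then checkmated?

After Kb8: black king on g8; in check: no.
Black is not in check, so this cannot be checkmate.

no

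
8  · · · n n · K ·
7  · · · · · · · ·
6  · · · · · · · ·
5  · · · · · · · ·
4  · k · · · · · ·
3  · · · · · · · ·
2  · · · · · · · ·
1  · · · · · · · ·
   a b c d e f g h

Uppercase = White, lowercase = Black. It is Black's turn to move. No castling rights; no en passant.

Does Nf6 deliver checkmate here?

After Nf6: white king on g8; in check: yes, from the black knight on f6.
White has 3 legal replies: Kh8, Kf8, Kg7.
In check but a legal move exists → not checkmate.

no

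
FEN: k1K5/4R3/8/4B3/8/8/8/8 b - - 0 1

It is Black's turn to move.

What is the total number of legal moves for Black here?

0

Black to move; king on a8.
In check: no.
Legal moves: none.
Count: 0.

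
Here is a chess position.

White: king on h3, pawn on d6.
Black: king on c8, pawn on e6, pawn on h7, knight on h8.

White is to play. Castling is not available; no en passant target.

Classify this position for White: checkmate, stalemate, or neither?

neither

White to move; white king on h3.
In check: no.
Legal moves for White: Kh4, Kg4, Kg3, Kh2, Kg2, d7+.
White has 6 legal moves and is not in check → neither.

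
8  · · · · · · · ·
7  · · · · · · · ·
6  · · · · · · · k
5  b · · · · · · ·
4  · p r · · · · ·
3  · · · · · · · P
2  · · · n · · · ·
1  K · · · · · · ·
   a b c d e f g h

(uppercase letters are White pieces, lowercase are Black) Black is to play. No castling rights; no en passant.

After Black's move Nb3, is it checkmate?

After Nb3: white king on a1; in check: yes, from the black knight on b3.
White has 3 legal replies: Kb2, Ka2, Kb1.
In check but a legal move exists → not checkmate.

no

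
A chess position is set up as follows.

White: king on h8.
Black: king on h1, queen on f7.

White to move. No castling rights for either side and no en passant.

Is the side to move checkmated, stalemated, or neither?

White to move; white king on h8.
In check: no.
King squares — g7: attacked by Qf7; h7: attacked by Qf7; g8: attacked by Qf7.
Legal moves for White: none.
Not in check and no legal moves → stalemate.

stalemate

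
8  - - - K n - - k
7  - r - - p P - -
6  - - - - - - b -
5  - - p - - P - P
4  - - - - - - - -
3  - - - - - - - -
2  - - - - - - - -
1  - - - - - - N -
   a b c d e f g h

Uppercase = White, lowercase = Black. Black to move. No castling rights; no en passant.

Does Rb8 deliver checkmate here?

no

After Rb8: white king on d8; in check: yes, from the black rook on b8.
White has 2 legal replies: Kxe7, Kd7.
In check but a legal move exists → not checkmate.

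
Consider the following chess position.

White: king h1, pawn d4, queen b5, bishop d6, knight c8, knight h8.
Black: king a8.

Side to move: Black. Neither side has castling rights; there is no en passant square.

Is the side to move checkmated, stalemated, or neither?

Black to move; black king on a8.
In check: no.
King squares — a7: attacked by Nc8; b7: attacked by Qb5; b8: attacked by Qb5.
Legal moves for Black: none.
Not in check and no legal moves → stalemate.

stalemate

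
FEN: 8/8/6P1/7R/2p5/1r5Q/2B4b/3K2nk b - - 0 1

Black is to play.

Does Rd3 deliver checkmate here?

no

After Rd3: white king on d1; in check: yes, from the black rook on d3.
White has 4 legal replies: Ke1, Kc1, Qxd3, Bxd3.
In check but a legal move exists → not checkmate.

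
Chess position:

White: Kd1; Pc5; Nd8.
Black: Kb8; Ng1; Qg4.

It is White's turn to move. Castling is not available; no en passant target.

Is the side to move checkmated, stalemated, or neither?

neither

White to move; white king on d1.
In check: yes, from the black queen on g4.
Legal moves for White: Kd2, Kc2, Ke1, Kc1.
White is in check but has 4 legal moves → neither.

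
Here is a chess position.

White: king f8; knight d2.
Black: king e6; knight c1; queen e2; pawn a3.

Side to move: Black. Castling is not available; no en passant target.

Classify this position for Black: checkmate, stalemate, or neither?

neither

Black to move; black king on e6.
In check: no.
Legal moves for Black include: Kd7, Kf6, Kd6, Kf5, Ke5, Kd5, Qa6, Qh5, Qe5, Qb5, Qg4, Qe4, Qc4, Qf3+, Qe3, Qd3, Qh2, Qg2, ... (list truncated; more exist).
Black has legal moves and is not in check → neither.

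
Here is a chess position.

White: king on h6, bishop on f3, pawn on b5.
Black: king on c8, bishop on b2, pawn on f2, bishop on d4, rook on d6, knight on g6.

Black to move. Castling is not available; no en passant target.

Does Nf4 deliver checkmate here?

no

After Nf4: white king on h6; in check: yes, from the black rook on d6.
White has 2 legal replies: Kh7, Kg5.
In check but a legal move exists → not checkmate.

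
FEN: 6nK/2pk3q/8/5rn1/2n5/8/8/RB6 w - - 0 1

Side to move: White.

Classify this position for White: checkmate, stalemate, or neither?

White to move; white king on h8.
In check: yes, from the black queen on h7.
King squares — g7: attacked by Qh7; h7: attacked by Ng5; g8: attacked by Qh7.
Legal moves for White: none.
In check with no legal moves → checkmate.

checkmate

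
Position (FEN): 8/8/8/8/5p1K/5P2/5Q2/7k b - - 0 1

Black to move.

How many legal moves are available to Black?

0

Black to move; king on h1.
In check: no.
Legal moves: none.
Count: 0.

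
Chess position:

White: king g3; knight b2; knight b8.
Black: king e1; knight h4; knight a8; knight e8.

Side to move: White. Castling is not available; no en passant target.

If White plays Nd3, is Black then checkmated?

no

After Nd3: black king on e1; in check: yes, from the white knight on d3.
Black has 4 legal replies: Ke2, Kd2, Kf1, Kd1.
In check but a legal move exists → not checkmate.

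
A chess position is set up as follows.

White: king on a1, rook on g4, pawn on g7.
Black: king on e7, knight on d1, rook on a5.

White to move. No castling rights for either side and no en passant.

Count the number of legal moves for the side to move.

White to move; king on a1.
In check: yes, from the black rook on a5.
Legal moves: Kb1, Ra4.
Count: 2.

2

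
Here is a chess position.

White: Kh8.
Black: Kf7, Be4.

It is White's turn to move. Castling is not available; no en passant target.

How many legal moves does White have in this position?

0

White to move; king on h8.
In check: no.
Legal moves: none.
Count: 0.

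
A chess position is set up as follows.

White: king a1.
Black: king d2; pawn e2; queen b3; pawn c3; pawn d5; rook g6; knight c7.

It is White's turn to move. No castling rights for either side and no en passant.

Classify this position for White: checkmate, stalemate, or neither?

stalemate

White to move; white king on a1.
In check: no.
King squares — b1: attacked by Qb3; a2: attacked by Qb3; b2: attacked by Qb3.
Legal moves for White: none.
Not in check and no legal moves → stalemate.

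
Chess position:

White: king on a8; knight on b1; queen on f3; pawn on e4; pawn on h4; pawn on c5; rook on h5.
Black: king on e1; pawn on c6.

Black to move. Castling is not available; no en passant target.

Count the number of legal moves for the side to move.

0

Black to move; king on e1.
In check: no.
Legal moves: none.
Count: 0.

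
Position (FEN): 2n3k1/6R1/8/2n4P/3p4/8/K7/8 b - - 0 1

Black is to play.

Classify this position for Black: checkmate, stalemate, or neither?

Black to move; black king on g8.
In check: yes, from the white rook on g7.
King squares — f7: attacked by Rg7; g7: available; h7: attacked by Rg7; f8: available; h8: available.
Legal moves for Black: Kh8, Kf8, Kxg7.
Black is in check but has 3 legal moves → neither.

neither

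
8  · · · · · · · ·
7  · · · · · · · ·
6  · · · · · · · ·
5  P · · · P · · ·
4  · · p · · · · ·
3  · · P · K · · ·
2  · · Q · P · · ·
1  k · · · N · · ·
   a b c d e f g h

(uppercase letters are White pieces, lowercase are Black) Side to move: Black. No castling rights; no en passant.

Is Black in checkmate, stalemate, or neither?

Black to move; black king on a1.
In check: no.
King squares — b1: attacked by Qc2; a2: attacked by Qc2; b2: attacked by Qc2.
Legal moves for Black: none.
Not in check and no legal moves → stalemate.

stalemate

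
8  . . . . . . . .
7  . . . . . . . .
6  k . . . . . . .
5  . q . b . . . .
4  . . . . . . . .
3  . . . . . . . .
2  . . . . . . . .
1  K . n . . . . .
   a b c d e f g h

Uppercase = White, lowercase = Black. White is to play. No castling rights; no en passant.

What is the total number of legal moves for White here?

White to move; king on a1.
In check: no.
Legal moves: none.
Count: 0.

0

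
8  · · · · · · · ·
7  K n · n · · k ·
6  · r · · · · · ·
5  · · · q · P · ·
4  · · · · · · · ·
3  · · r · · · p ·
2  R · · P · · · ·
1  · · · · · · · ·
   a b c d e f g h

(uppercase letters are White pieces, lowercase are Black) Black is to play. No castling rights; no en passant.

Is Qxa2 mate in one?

yes

After Qxa2: white king on a7; in check: yes, from the black queen on a2.
King squares — a6: attacked by Qa2; b6: attacked by Nd7; b7: attacked by Rb6; a8: attacked by Qa2; b8: attacked by Nd7.
White has no legal moves → checkmate.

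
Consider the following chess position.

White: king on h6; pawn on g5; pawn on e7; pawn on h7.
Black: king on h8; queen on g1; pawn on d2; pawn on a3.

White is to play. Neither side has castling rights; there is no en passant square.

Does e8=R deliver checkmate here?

yes

After e8=R: black king on h8; in check: yes, from the white rook on e8.
King squares — g7: attacked by Kh6; h7: attacked by Kh6; g8: attacked by Ph7.
Black has no legal moves → checkmate.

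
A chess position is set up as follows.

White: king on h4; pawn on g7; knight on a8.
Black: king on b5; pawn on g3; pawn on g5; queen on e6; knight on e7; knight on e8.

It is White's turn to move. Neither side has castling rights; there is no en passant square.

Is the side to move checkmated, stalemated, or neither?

neither

White to move; white king on h4.
In check: yes, from the black pawn on g5.
King squares — g3: available; h3: attacked by Qe6; g4: attacked by Qe6; g5: available; h5: available.
Legal moves for White: Kh5, Kxg5, Kxg3.
White is in check but has 3 legal moves → neither.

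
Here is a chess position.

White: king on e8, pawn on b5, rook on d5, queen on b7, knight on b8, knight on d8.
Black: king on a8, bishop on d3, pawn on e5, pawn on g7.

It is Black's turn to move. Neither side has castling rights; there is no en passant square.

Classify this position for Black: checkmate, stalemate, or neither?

Black to move; black king on a8.
In check: yes, from the white queen on b7.
King squares — a7: attacked by Qb7; b7: attacked by Nd8; b8: attacked by Qb7.
Legal moves for Black: none.
In check with no legal moves → checkmate.

checkmate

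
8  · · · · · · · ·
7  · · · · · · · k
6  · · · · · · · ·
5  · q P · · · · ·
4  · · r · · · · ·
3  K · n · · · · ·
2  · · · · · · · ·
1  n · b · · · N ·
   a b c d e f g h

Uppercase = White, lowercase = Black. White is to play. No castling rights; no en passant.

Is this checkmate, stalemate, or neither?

White to move; white king on a3.
In check: yes, from the black bishop on c1.
King squares — a2: attacked by Nc3; b2: attacked by Bc1; b3: attacked by Na1; a4: attacked by Nc3; b4: attacked by Rc4.
Legal moves for White: none.
In check with no legal moves → checkmate.

checkmate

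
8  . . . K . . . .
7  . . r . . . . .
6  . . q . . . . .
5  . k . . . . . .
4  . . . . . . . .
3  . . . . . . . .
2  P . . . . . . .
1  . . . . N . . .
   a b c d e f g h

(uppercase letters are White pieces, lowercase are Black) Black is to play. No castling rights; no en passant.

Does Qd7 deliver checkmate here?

After Qd7: white king on d8; in check: yes, from the black queen on d7.
King squares — c7: attacked by Qd7; d7: attacked by Rc7; e7: attacked by Qd7; c8: attacked by Rc7; e8: attacked by Qd7.
White has no legal moves → checkmate.

yes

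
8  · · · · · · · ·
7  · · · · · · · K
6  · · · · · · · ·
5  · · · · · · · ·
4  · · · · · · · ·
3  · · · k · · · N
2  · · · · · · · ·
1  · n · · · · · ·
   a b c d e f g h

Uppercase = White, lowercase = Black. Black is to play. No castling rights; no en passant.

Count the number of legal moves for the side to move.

11

Black to move; king on d3.
In check: no.
Legal moves: Ke4, Kd4, Kc4, Ke3, Kc3, Ke2, Kd2, Kc2, Nc3, Na3, Nd2.
Count: 11.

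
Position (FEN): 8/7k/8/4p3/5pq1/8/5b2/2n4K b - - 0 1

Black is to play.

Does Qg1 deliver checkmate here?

yes

After Qg1: white king on h1; in check: yes, from the black queen on g1.
King squares — g1: attacked by Bf2; g2: attacked by Qg1; h2: attacked by Qg1.
White has no legal moves → checkmate.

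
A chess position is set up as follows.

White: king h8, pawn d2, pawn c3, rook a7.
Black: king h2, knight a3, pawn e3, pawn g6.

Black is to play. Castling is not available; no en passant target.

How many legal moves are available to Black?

12

Black to move; king on h2.
In check: no.
Legal moves: Nb5, Nc4, Nc2, Nb1, Kh3, Kg3, Kg2, Kh1, Kg1, exd2, g5, e2.
Count: 12.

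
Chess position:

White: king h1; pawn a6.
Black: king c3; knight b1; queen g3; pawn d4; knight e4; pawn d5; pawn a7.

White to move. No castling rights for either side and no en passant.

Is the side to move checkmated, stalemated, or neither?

White to move; white king on h1.
In check: no.
King squares — g1: attacked by Qg3; g2: attacked by Qg3; h2: attacked by Qg3.
Legal moves for White: none.
Not in check and no legal moves → stalemate.

stalemate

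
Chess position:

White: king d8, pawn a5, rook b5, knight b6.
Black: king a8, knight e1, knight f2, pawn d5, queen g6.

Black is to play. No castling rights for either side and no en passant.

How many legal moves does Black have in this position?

4

Black to move; king on a8.
In check: yes, from the white knight on b6.
Legal moves: Kb8, Kb7, Ka7, Qxb6+.
Count: 4.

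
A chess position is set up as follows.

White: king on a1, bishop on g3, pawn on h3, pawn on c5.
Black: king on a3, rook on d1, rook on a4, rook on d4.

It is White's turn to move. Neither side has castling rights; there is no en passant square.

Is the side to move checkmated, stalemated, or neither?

White to move; white king on a1.
In check: yes, from the black rook on d1.
King squares — b1: attacked by Rd1; a2: attacked by Ka3; b2: attacked by Ka3.
Legal moves for White: none.
In check with no legal moves → checkmate.

checkmate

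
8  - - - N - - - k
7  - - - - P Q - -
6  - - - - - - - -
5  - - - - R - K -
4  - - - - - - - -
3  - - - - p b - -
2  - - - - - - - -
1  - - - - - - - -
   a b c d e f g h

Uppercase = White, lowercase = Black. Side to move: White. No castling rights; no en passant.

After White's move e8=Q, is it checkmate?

After e8=Q: black king on h8; in check: yes, from the white queen on e8.
King squares — g7: attacked by Qf7; h7: attacked by Qf7; g8: attacked by Qf7.
Black has no legal moves → checkmate.

yes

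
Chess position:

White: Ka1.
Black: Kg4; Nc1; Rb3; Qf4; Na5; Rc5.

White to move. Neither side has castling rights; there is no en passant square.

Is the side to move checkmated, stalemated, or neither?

stalemate

White to move; white king on a1.
In check: no.
King squares — b1: attacked by Rb3; a2: attacked by Nc1; b2: attacked by Rb3.
Legal moves for White: none.
Not in check and no legal moves → stalemate.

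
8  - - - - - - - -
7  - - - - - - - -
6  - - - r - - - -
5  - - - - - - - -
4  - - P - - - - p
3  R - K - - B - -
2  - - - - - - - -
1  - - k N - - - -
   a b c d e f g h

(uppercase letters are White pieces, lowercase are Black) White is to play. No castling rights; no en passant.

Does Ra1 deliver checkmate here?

yes

After Ra1: black king on c1; in check: yes, from the white rook on a1.
King squares — b1: attacked by Ra1; d1: attacked by Ra1; b2: attacked by Nd1; c2: attacked by Kc3; d2: attacked by Kc3.
Black has no legal moves → checkmate.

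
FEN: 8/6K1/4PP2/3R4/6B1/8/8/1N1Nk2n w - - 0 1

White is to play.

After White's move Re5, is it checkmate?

After Re5: black king on e1; in check: yes, from the white rook on e5.
Black has 1 legal reply: Kf1.
In check but a legal move exists → not checkmate.

no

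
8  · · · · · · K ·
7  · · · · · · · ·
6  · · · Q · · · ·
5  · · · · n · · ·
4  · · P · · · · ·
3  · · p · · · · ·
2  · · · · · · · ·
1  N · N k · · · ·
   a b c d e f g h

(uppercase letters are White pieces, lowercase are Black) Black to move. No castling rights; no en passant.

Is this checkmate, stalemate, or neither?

Black to move; black king on d1.
In check: yes, from the white queen on d6.
King squares — c1: available; e1: available; c2: attacked by Na1; d2: attacked by Qd6; e2: attacked by Nc1.
Legal moves for Black: Ke1, Kxc1, Nd3.
Black is in check but has 3 legal moves → neither.

neither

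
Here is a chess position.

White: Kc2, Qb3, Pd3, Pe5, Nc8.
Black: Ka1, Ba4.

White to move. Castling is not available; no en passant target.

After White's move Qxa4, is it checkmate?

yes

After Qxa4: black king on a1; in check: yes, from the white queen on a4.
King squares — b1: attacked by Kc2; a2: attacked by Qa4; b2: attacked by Kc2.
Black has no legal moves → checkmate.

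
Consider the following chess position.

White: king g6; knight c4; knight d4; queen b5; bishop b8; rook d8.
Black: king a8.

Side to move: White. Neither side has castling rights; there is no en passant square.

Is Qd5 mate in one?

After Qd5: black king on a8; in check: yes, from the white queen on d5.
King squares — a7: attacked by Bb8; b7: attacked by Qd5; b8: attacked by Rd8.
Black has no legal moves → checkmate.

yes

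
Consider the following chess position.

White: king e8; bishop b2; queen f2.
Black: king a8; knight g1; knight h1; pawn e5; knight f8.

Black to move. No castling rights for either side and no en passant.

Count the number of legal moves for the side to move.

Black to move; king on a8.
In check: no.
Legal moves: Nh7, Nd7, Ng6, Ne6, Kb8, Kb7, Ng3, Nxf2, Nh3, Nf3, Ne2, e4.
Count: 12.

12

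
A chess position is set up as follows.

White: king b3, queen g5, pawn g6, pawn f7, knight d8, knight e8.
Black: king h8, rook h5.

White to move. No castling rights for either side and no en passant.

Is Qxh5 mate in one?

After Qxh5: black king on h8; in check: yes, from the white queen on h5.
King squares — g7: attacked by Ne8; h7: attacked by Qh5; g8: attacked by Pf7.
Black has no legal moves → checkmate.

yes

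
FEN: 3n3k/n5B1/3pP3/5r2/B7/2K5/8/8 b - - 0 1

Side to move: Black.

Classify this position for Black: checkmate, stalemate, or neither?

neither

Black to move; black king on h8.
In check: yes, from the white bishop on g7.
King squares — g7: available; h7: available; g8: available.
Legal moves for Black: Kg8, Kh7, Kxg7.
Black is in check but has 3 legal moves → neither.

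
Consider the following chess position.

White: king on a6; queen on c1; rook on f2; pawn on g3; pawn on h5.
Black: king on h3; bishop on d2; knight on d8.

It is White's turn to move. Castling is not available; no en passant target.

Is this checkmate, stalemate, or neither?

White to move; white king on a6.
In check: no.
Legal moves for White include: Ka7, Kb6, Kb5, Rf8, Rf7, Rf6, Rf5, Rf4, Rf3, Rh2+, Rg2, Re2, Rxd2, Rf1, Qc8+, Qc7, Qc6, Qc5, ... (list truncated; more exist).
White has legal moves and is not in check → neither.

neither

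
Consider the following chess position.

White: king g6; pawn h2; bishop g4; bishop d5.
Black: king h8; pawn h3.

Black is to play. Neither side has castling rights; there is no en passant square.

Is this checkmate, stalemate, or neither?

stalemate

Black to move; black king on h8.
In check: no.
King squares — g7: attacked by Kg6; h7: attacked by Kg6; g8: attacked by Bd5.
Legal moves for Black: none.
Not in check and no legal moves → stalemate.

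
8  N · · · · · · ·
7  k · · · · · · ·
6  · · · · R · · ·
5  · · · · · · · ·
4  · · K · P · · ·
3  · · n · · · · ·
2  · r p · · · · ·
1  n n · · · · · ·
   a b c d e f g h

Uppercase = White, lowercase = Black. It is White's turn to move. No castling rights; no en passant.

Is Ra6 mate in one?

no

After Ra6: black king on a7; in check: yes, from the white rook on a6.
Black has 3 legal replies: Kb8, Kb7, Kxa6.
In check but a legal move exists → not checkmate.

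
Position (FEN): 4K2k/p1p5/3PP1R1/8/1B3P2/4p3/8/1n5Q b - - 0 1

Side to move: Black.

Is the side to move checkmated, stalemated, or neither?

Black to move; black king on h8.
In check: yes, from the white queen on h1.
King squares — g7: attacked by Rg6; h7: attacked by Qh1; g8: attacked by Rg6.
Legal moves for Black: none.
In check with no legal moves → checkmate.

checkmate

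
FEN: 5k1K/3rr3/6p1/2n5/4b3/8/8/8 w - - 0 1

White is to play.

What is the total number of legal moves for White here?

White to move; king on h8.
In check: no.
Legal moves: none.
Count: 0.

0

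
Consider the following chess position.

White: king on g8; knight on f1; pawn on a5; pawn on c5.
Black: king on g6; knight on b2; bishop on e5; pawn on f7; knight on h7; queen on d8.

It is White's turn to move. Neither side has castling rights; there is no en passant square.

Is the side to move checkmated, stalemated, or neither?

White to move; white king on g8.
In check: yes, from the black queen on d8.
King squares — f7: attacked by Kg6; g7: attacked by Be5; h7: attacked by Kg6; f8: attacked by Nh7; h8: attacked by Be5.
Legal moves for White: none.
In check with no legal moves → checkmate.

checkmate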